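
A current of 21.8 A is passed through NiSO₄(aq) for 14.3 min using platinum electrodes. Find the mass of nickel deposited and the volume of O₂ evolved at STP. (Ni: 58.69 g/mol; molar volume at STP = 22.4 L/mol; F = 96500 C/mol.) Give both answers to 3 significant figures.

Q = 21.8 × 858 = 18700 C; n(e⁻) = 18700 / 96500 = 0.1938 mol
Cathode: Ni²⁺ + 2e⁻ → Ni → n(Ni) = 0.1938/2 = 0.09690 mol → 5.69 g
Anode: 2H₂O → O₂ + 4H⁺ + 4e⁻ → n(O₂) = 0.1938/4 = 0.04845 mol → 1.09 L

5.69 g Ni; 1.09 L O₂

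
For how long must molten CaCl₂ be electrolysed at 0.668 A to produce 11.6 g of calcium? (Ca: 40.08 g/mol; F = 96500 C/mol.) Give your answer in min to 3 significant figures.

n(Ca) = 11.6 / 40.08 = 0.2894 mol
Ca²⁺ + 2e⁻ → Ca, so n(e⁻) = 2 × 0.2894 = 0.5788 mol
Q = 0.5788 × 96500 = 55850 C
t = Q / I = 55850 / 0.668 = 83610 s = 1390 min

1390 min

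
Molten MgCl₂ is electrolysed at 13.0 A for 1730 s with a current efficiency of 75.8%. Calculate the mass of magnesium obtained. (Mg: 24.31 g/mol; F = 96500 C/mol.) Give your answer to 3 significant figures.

2.15 g

Q = 13.0 × 1730 = 22490 C
n(e⁻) = 22490 / 96500 = 0.2331 mol
Mg²⁺ + 2e⁻ → Mg, so theoretical m(Mg) = 0.1166 × 24.31 = 2.835 g
Actual mass = 75.8% × 2.835 = 2.15 g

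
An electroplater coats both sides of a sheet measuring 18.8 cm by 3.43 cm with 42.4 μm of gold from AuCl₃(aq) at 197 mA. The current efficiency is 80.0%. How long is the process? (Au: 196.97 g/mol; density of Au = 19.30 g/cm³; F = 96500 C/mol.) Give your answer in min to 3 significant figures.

1640 min

Plated area = 2 × 18.8 × 3.43 = 129.0 cm²
Volume = 129.0 × 42.4×10⁻⁴ cm = 0.5470 cm³
m(Au) = 0.5470 × 19.30 = 10.56 g
n(Au) = 10.56 / 196.97 = 0.05361 mol; n(e⁻) = 3 × 0.05361 = 0.1608 mol
Q = 0.1608 × 96500 / 0.800 = 19400 C
t = 19400 / 0.197 = 98480 s = 1640 min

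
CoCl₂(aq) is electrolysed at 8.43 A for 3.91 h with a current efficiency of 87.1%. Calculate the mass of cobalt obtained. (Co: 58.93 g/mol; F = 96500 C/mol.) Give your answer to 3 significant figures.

31.6 g

Q = 8.43 × 14076 = 1.187×10^5 C
n(e⁻) = 1.187×10^5 / 96500 = 1.230 mol
Co²⁺ + 2e⁻ → Co, so theoretical m(Co) = 0.6150 × 58.93 = 36.24 g
Actual mass = 87.1% × 36.24 = 31.6 g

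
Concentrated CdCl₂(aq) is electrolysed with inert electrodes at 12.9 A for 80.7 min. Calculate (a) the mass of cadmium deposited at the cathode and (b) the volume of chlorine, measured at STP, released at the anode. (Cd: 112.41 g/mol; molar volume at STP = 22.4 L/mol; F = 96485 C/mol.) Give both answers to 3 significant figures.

Q = 12.9 × 4842 = 62460 C; n(e⁻) = 62460 / 96485 = 0.6474 mol
Cathode: Cd²⁺ + 2e⁻ → Cd → n(Cd) = 0.6474/2 = 0.3237 mol → 36.4 g
Anode: 2Cl⁻ → Cl₂ + 2e⁻ → n(Cl₂) = 0.6474/2 = 0.3237 mol → 7.25 L

36.4 g Cd; 7.25 L Cl₂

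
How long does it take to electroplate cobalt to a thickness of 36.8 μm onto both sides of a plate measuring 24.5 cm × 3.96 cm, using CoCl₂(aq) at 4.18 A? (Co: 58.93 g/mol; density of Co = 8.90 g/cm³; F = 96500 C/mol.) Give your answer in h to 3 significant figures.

Plated area = 2 × 24.5 × 3.96 = 194.0 cm²
Volume = 194.0 × 36.8×10⁻⁴ cm = 0.7139 cm³
m(Co) = 0.7139 × 8.90 = 6.354 g
n(Co) = 6.354 / 58.93 = 0.1078 mol; n(e⁻) = 2 × 0.1078 = 0.2156 mol
Q = 0.2156 × 96500 = 20810 C
t = 20810 / 4.18 = 4978 s = 1.38 h

1.38 h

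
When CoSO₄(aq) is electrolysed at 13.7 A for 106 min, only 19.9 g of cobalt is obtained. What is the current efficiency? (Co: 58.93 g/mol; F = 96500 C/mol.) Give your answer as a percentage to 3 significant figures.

74.8%

Q = 13.7 × 6360 = 87130 C
n(e⁻) = 87130 / 96500 = 0.9029 mol
Co²⁺ + 2e⁻ → Co, so theoretical n(Co) = 0.4515 mol → 26.61 g
Efficiency = 19.9 / 26.61 = 0.7478 = 74.8%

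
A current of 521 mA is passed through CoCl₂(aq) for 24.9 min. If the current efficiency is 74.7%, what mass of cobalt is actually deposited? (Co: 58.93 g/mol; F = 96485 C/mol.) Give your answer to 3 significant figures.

Q = 0.521 × 1494 = 778.4 C
n(e⁻) = 778.4 / 96485 = 0.008068 mol
Co²⁺ + 2e⁻ → Co, so theoretical m(Co) = 0.004034 × 58.93 = 0.2377 g
Actual mass = 74.7% × 0.2377 = 0.178 g

0.178 g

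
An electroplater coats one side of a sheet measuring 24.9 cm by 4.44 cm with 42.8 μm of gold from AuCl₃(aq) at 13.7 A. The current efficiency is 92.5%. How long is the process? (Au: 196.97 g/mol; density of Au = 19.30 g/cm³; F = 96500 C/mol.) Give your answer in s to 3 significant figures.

1060 s

Plated area = 24.9 × 4.44 = 110.6 cm²
Volume = 110.6 × 42.8×10⁻⁴ cm = 0.4734 cm³
m(Au) = 0.4734 × 19.30 = 9.137 g
n(Au) = 9.137 / 196.97 = 0.04639 mol; n(e⁻) = 3 × 0.04639 = 0.1392 mol
Q = 0.1392 × 96500 / 0.925 = 14520 C
t = 14520 / 13.7 = 1060 s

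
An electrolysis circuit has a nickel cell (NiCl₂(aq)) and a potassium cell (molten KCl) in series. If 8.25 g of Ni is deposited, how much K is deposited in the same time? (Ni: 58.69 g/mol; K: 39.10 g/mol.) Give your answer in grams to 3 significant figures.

n(Ni) = 8.25 / 58.69 = 0.1406 mol
Ni²⁺ + 2e⁻ → Ni, so n(e⁻) = 2 × 0.1406 = 0.2812 mol
Same current for the same time ⇒ same n(e⁻) = 0.2812 mol in both cells.
K⁺ + e⁻ → K, so n(K) = 0.2812 mol
m(K) = 0.2812 × 39.10 = 11.0 g

11.0 g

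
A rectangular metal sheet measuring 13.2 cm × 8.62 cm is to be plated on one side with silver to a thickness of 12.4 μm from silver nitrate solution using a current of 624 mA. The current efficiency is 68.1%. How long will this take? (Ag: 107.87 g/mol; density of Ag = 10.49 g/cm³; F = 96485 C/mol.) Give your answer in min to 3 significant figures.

51.9 min

Plated area = 13.2 × 8.62 = 113.8 cm²
Volume = 113.8 × 12.4×10⁻⁴ cm = 0.1411 cm³
m(Ag) = 0.1411 × 10.49 = 1.480 g
n(Ag) = 1.480 / 107.87 = 0.01372 mol; n(e⁻) = 0.01372 mol
Q = 0.01372 × 96485 / 0.681 = 1944 C
t = 1944 / 0.624 = 3115 s = 51.9 min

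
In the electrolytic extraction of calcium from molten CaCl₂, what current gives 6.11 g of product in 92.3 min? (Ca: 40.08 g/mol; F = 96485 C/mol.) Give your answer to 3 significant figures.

5.31 A

n(Ca) = 6.11 / 40.08 = 0.1524 mol
Ca²⁺ + 2e⁻ → Ca, so n(e⁻) = 2 × 0.1524 = 0.3048 mol
Q = 0.3048 × 96485 = 29410 C
I = Q / t = 29410 / 5538 s = 5.31 A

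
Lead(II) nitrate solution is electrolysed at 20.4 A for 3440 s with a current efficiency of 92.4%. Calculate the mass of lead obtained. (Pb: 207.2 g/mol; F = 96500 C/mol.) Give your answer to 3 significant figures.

69.6 g

Q = 20.4 × 3440 = 70180 C
n(e⁻) = 70180 / 96500 = 0.7273 mol
Pb²⁺ + 2e⁻ → Pb, so theoretical m(Pb) = 0.3637 × 207.2 = 75.36 g
Actual mass = 92.4% × 75.36 = 69.6 g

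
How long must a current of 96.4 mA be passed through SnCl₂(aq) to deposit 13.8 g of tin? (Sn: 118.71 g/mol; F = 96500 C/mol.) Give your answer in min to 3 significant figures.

3880 min

n(Sn) = 13.8 / 118.71 = 0.1162 mol
Sn²⁺ + 2e⁻ → Sn, so n(e⁻) = 2 × 0.1162 = 0.2324 mol
Q = 0.2324 × 96500 = 22430 C
t = Q / I = 22430 / 0.0964 = 2.327×10^5 s = 3880 min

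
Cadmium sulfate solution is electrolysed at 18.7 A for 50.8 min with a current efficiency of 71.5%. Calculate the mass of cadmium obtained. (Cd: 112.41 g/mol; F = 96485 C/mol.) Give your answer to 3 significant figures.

Q = 18.7 × 3048 = 57000 C
n(e⁻) = 57000 / 96485 = 0.5908 mol
Cd²⁺ + 2e⁻ → Cd, so theoretical m(Cd) = 0.2954 × 112.41 = 33.21 g
Actual mass = 71.5% × 33.21 = 23.7 g

23.7 g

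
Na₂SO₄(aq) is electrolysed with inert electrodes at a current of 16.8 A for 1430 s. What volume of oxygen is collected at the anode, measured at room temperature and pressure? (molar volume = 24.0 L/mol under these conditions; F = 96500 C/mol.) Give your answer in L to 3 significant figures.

Charge passed = 16.8 × 1430 = 24020 C
Moles of electrons = 24020 / 96500 = 0.2489 mol
2H₂O → O₂ + 4H⁺ + 4e⁻, so n(O₂) = 0.2489 / 4 = 0.06223 mol
V = 0.06223 × 24.0 = 1.494 L

1.49 L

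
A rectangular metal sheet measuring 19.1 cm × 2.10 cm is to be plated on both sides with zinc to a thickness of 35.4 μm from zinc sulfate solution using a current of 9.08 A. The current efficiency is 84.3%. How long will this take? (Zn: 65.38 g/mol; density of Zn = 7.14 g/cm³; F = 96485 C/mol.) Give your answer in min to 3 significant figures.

13.0 min

Plated area = 2 × 19.1 × 2.10 = 80.22 cm²
Volume = 80.22 × 35.4×10⁻⁴ cm = 0.2840 cm³
m(Zn) = 0.2840 × 7.14 = 2.028 g
n(Zn) = 2.028 / 65.38 = 0.03102 mol; n(e⁻) = 2 × 0.03102 = 0.06204 mol
Q = 0.06204 × 96485 / 0.843 = 7101 C
t = 7101 / 9.08 = 782.0 s = 13.0 min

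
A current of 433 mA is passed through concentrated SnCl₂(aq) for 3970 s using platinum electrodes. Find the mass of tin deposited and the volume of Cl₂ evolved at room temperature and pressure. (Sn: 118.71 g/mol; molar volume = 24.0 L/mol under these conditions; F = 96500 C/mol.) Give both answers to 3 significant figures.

1.06 g Sn; 0.214 L Cl₂

Q = 0.433 × 3970 = 1719 C; n(e⁻) = 1719 / 96500 = 0.01781 mol
Cathode: Sn²⁺ + 2e⁻ → Sn → n(Sn) = 0.01781/2 = 0.008905 mol → 1.06 g
Anode: 2Cl⁻ → Cl₂ + 2e⁻ → n(Cl₂) = 0.01781/2 = 0.008905 mol → 0.214 L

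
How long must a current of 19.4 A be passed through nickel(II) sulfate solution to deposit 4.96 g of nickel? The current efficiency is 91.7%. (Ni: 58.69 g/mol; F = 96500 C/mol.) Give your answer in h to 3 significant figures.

n(Ni) = 4.96 / 58.69 = 0.08451 mol
Ni²⁺ + 2e⁻ → Ni, so n(e⁻) = 2 × 0.08451 = 0.1690 mol
Q = 0.1690 × 96500 / 0.917 = 17780 C
t = Q / I = 17780 / 19.4 = 916.5 s = 0.255 h

0.255 h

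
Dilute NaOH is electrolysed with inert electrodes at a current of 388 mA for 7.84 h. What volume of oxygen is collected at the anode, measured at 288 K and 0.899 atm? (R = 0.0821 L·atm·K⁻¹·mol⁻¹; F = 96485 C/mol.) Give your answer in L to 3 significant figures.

Charge passed = 0.388 × 28224 = 10950 C
n(e⁻) = Q/F = 10950/96485 = 0.1135 mol
2H₂O → O₂ + 4H⁺ + 4e⁻, so n(O₂) = 0.1135 / 4 = 0.02838 mol
V = nRT/P = 0.02838 × 0.0821 × 288 / 0.899 = 0.7464 L

0.746 L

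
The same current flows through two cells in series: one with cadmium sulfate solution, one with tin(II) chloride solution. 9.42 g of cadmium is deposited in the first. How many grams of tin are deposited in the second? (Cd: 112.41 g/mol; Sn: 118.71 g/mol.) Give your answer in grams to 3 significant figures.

9.95 g

n(Cd) = 9.42 / 112.41 = 0.08380 mol
Cd²⁺ + 2e⁻ → Cd, so n(e⁻) = 2 × 0.08380 = 0.1676 mol
Same current for the same time ⇒ same n(e⁻) = 0.1676 mol in both cells.
Sn²⁺ + 2e⁻ → Sn, so n(Sn) = 0.1676 / 2 = 0.08380 mol
m(Sn) = 0.08380 × 118.71 = 9.95 g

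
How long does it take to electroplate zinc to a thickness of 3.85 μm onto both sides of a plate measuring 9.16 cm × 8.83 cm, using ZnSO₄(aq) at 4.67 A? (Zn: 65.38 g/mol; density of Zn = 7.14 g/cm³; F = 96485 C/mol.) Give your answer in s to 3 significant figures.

Plated area = 2 × 9.16 × 8.83 = 161.8 cm²
Volume = 161.8 × 3.85×10⁻⁴ cm = 0.06229 cm³
m(Zn) = 0.06229 × 7.14 = 0.4448 g
n(Zn) = 0.4448 / 65.38 = 0.006803 mol; n(e⁻) = 2 × 0.006803 = 0.01361 mol
Q = 0.01361 × 96485 = 1313 C
t = 1313 / 4.67 = 281.2 s

281 s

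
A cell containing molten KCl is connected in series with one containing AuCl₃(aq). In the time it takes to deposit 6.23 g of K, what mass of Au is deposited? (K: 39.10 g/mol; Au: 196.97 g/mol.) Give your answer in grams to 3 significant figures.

n(K) = 6.23 / 39.10 = 0.1593 mol
K⁺ + e⁻ → K, so n(e⁻) = 0.1593 mol
The cells are in series, so the same charge (and hence the same n(e⁻) = 0.1593 mol) passes through both.
Au³⁺ + 3e⁻ → Au, so n(Au) = 0.1593 / 3 = 0.05310 mol
m(Au) = 0.05310 × 196.97 = 10.5 g

10.5 g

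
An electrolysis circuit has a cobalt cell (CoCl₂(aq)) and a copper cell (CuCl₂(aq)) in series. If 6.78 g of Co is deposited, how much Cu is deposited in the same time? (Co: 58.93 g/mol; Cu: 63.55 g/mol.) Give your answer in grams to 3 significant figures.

n(Co) = 6.78 / 58.93 = 0.1151 mol
Co²⁺ + 2e⁻ → Co, so n(e⁻) = 2 × 0.1151 = 0.2302 mol
Since the cells are in series, n(e⁻) in the Cu cell is also 0.2302 mol.
Cu²⁺ + 2e⁻ → Cu, so n(Cu) = 0.2302 / 2 = 0.1151 mol
m(Cu) = 0.1151 × 63.55 = 7.31 g

7.31 g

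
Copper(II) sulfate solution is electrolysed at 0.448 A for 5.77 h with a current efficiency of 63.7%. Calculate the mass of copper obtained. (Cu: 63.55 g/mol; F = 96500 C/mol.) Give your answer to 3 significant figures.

Q = 0.448 × 20772 = 9306 C
n(e⁻) = 9306 / 96500 = 0.09644 mol
Cu²⁺ + 2e⁻ → Cu, so theoretical m(Cu) = 0.04822 × 63.55 = 3.064 g
Actual mass = 63.7% × 3.064 = 1.95 g

1.95 g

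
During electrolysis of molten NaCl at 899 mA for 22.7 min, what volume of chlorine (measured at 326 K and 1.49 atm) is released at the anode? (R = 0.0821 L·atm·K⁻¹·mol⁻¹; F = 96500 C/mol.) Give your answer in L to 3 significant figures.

Q = 0.899 A × 1362 s = 1224 C
n(e⁻) = Q/F = 1224/96500 = 0.01268 mol
2Cl⁻ → Cl₂ + 2e⁻, so n(Cl₂) = 0.01268 / 2 = 0.006340 mol
V = nRT/P = 0.006340 × 0.0821 × 326 / 1.49 = 0.1139 L

0.114 L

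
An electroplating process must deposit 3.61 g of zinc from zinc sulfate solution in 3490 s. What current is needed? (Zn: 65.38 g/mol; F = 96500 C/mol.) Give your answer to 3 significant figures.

n(Zn) = 3.61 / 65.38 = 0.05522 mol
Zn²⁺ + 2e⁻ → Zn, so n(e⁻) = 2 × 0.05522 = 0.1104 mol
Q = 0.1104 × 96500 = 10650 C
I = Q / t = 10650 / 3490 s = 3.05 A

3.05 A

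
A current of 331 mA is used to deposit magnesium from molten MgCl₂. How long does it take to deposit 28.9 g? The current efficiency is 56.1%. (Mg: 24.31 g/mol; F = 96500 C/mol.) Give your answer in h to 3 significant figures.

343 h

n(Mg) = 28.9 / 24.31 = 1.189 mol
Mg²⁺ + 2e⁻ → Mg, so n(e⁻) = 2 × 1.189 = 2.378 mol
Q = 2.378 × 96500 / 0.561 = 4.090×10^5 C
t = Q / I = 4.090×10^5 / 0.331 = 1.236×10^6 s = 343 h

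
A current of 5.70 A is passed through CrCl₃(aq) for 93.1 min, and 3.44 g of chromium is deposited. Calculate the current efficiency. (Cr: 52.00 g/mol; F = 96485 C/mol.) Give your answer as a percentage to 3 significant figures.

Q = 5.70 × 5586 = 31840 C
n(e⁻) = 31840 / 96485 = 0.3300 mol
Cr³⁺ + 3e⁻ → Cr, so theoretical n(Cr) = 0.1100 mol → 5.720 g
Efficiency = 3.44 / 5.720 = 0.6014 = 60.1%

60.1%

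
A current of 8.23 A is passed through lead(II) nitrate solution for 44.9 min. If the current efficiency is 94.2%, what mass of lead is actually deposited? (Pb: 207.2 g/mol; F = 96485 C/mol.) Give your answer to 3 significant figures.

Q = 8.23 × 2694 = 22170 C
n(e⁻) = 22170 / 96485 = 0.2298 mol
Pb²⁺ + 2e⁻ → Pb, so theoretical m(Pb) = 0.1149 × 207.2 = 23.81 g
Actual mass = 94.2% × 23.81 = 22.4 g

22.4 g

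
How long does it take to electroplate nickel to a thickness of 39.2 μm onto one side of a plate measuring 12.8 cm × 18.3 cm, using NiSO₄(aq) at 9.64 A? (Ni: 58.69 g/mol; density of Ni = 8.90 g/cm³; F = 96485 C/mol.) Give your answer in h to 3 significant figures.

Plated area = 12.8 × 18.3 = 234.2 cm²
Volume = 234.2 × 39.2×10⁻⁴ cm = 0.9181 cm³
m(Ni) = 0.9181 × 8.90 = 8.171 g
n(Ni) = 8.171 / 58.69 = 0.1392 mol; n(e⁻) = 2 × 0.1392 = 0.2784 mol
Q = 0.2784 × 96485 = 26860 C
t = 26860 / 9.64 = 2786 s = 0.774 h

0.774 h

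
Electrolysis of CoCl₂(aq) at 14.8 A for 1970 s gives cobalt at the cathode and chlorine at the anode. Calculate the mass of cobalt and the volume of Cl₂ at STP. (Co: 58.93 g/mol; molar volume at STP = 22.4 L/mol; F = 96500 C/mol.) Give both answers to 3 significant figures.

8.90 g Co; 3.38 L Cl₂

Q = 14.8 × 1970 = 29160 C; n(e⁻) = 29160 / 96500 = 0.3022 mol
Cathode: Co²⁺ + 2e⁻ → Co → n(Co) = 0.3022/2 = 0.1511 mol → 8.90 g
Anode: 2Cl⁻ → Cl₂ + 2e⁻ → n(Cl₂) = 0.3022/2 = 0.1511 mol → 3.38 L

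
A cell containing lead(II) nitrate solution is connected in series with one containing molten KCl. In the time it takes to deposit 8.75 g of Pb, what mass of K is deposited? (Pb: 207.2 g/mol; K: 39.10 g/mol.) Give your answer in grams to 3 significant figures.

n(Pb) = 8.75 / 207.2 = 0.04223 mol
Pb²⁺ + 2e⁻ → Pb, so n(e⁻) = 2 × 0.04223 = 0.08446 mol
In series, the same 0.08446 mol of electrons flows through the second cell.
K⁺ + e⁻ → K, so n(K) = 0.08446 mol
m(K) = 0.08446 × 39.10 = 3.30 g

3.30 g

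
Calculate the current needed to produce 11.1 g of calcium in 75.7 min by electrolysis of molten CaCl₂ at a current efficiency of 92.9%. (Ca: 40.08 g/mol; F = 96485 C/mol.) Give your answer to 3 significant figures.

12.7 A

n(Ca) = 11.1 / 40.08 = 0.2769 mol
Ca²⁺ + 2e⁻ → Ca, so n(e⁻) = 2 × 0.2769 = 0.5538 mol
Q = 0.5538 × 96485 / 0.929 = 57520 C
I = Q / t = 57520 / 4542 s = 12.7 A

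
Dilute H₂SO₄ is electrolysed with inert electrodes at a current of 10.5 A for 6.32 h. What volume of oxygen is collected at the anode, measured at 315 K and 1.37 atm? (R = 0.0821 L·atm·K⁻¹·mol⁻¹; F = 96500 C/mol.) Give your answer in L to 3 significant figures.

Q = It = 10.5 × 22752 = 2.389×10^5 C
n(e⁻) = 2.389×10^5 / 96500 = 2.476 mol
2H₂O → O₂ + 4H⁺ + 4e⁻, so n(O₂) = 2.476 / 4 = 0.6190 mol
V = nRT/P = 0.6190 × 0.0821 × 315 / 1.37 = 11.68 L

11.7 L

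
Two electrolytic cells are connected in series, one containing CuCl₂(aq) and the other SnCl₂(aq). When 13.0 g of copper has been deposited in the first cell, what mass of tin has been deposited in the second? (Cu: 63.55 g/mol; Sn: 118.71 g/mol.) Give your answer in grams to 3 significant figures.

24.3 g

n(Cu) = 13.0 / 63.55 = 0.2046 mol
Cu²⁺ + 2e⁻ → Cu, so n(e⁻) = 2 × 0.2046 = 0.4092 mol
Since the cells are in series, n(e⁻) in the Sn cell is also 0.4092 mol.
Sn²⁺ + 2e⁻ → Sn, so n(Sn) = 0.4092 / 2 = 0.2046 mol
m(Sn) = 0.2046 × 118.71 = 24.3 g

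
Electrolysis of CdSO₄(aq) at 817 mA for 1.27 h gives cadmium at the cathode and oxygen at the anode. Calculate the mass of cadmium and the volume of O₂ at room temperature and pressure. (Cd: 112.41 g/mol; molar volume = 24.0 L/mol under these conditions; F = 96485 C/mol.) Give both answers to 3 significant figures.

Q = 0.817 × 4572 = 3735 C; n(e⁻) = 3735 / 96485 = 0.03871 mol
Cathode: Cd²⁺ + 2e⁻ → Cd → n(Cd) = 0.03871/2 = 0.01936 mol → 2.18 g
Anode: 2H₂O → O₂ + 4H⁺ + 4e⁻ → n(O₂) = 0.03871/4 = 0.009678 mol → 0.232 L

2.18 g Cd; 0.232 L O₂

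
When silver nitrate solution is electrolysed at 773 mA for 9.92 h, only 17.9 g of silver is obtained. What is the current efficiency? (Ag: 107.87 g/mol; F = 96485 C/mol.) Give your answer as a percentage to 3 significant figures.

58.0%

Q = 0.773 × 35712 = 27610 C
n(e⁻) = 27610 / 96485 = 0.2862 mol
Ag⁺ + e⁻ → Ag, so theoretical n(Ag) = 0.2862 mol → 30.87 g
Efficiency = 17.9 / 30.87 = 0.5799 = 58.0%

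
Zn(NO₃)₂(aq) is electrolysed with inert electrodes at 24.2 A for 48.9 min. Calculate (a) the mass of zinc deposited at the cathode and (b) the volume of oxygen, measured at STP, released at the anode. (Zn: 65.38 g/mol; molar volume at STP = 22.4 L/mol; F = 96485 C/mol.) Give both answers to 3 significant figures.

24.1 g Zn; 4.12 L O₂

Q = 24.2 × 2934 = 71000 C; n(e⁻) = 71000 / 96485 = 0.7359 mol
Cathode: Zn²⁺ + 2e⁻ → Zn → n(Zn) = 0.7359/2 = 0.3680 mol → 24.1 g
Anode: 2H₂O → O₂ + 4H⁺ + 4e⁻ → n(O₂) = 0.7359/4 = 0.1840 mol → 4.12 L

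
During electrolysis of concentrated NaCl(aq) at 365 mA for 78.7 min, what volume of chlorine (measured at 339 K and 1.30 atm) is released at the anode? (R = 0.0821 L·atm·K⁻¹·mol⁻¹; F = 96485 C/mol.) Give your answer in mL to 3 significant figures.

191 mL

Q = 0.365 A × 4722 s = 1724 C
n(e⁻) = Q/F = 1724/96485 = 0.01787 mol
2Cl⁻ → Cl₂ + 2e⁻, so n(Cl₂) = 0.01787 / 2 = 0.008935 mol
V = nRT/P = 0.008935 × 0.0821 × 339 / 1.30 = 0.1913 L
= 191 mL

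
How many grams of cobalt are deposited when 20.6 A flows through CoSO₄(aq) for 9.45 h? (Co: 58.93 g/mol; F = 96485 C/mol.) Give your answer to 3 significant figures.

214 g

Charge passed = 20.6 × 34020 = 7.008×10^5 C
n(e⁻) = Q/F = 7.008×10^5/96485 = 7.263 mol
Co²⁺ + 2e⁻ → Co, so n(Co) = 7.263 / 2 = 3.632 mol
m = 3.632 × 58.93 = 214 g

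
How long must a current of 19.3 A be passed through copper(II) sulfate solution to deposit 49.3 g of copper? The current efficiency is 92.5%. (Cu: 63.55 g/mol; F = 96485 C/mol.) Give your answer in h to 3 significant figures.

n(Cu) = 49.3 / 63.55 = 0.7758 mol
Cu²⁺ + 2e⁻ → Cu, so n(e⁻) = 2 × 0.7758 = 1.552 mol
Q = 1.552 × 96485 / 0.925 = 1.619×10^5 C
t = Q / I = 1.619×10^5 / 19.3 = 8389 s = 2.33 h

2.33 h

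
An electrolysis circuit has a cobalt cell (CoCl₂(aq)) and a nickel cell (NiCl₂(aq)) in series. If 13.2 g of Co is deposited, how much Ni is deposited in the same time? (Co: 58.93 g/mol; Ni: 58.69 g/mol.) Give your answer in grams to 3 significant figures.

n(Co) = 13.2 / 58.93 = 0.2240 mol
Co²⁺ + 2e⁻ → Co, so n(e⁻) = 2 × 0.2240 = 0.4480 mol
Since the cells are in series, n(e⁻) in the Ni cell is also 0.4480 mol.
Ni²⁺ + 2e⁻ → Ni, so n(Ni) = 0.4480 / 2 = 0.2240 mol
m(Ni) = 0.2240 × 58.69 = 13.1 g

13.1 g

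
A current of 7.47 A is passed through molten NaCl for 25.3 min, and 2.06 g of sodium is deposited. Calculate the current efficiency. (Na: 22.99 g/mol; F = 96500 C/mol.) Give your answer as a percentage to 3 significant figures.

76.3%

Q = 7.47 × 1518 = 11340 C
n(e⁻) = 11340 / 96500 = 0.1175 mol
Na⁺ + e⁻ → Na, so theoretical n(Na) = 0.1175 mol → 2.701 g
Efficiency = 2.06 / 2.701 = 0.7627 = 76.3%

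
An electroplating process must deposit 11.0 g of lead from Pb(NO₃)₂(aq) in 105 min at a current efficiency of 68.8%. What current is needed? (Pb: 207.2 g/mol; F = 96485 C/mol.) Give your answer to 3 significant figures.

n(Pb) = 11.0 / 207.2 = 0.05309 mol
Pb²⁺ + 2e⁻ → Pb, so n(e⁻) = 2 × 0.05309 = 0.1062 mol
Q = 0.1062 × 96485 / 0.688 = 14890 C
I = Q / t = 14890 / 6300 s = 2.36 A

2.36 A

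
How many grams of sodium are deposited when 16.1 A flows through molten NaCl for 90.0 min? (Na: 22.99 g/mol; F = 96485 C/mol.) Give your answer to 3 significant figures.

20.7 g

Q = It = 16.1 × 5400 = 86940 C
Moles of electrons = 86940 / 96485 = 0.9011 mol
Na⁺ + e⁻ → Na, so n(Na) = 0.9011 mol
m = 0.9011 × 22.99 = 20.7 g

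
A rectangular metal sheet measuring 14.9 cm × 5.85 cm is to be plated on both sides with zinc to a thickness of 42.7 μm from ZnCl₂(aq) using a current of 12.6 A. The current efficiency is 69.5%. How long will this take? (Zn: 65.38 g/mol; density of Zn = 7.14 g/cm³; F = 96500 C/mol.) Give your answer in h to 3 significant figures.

Plated area = 2 × 14.9 × 5.85 = 174.3 cm²
Volume = 174.3 × 42.7×10⁻⁴ cm = 0.7443 cm³
m(Zn) = 0.7443 × 7.14 = 5.314 g
n(Zn) = 5.314 / 65.38 = 0.08128 mol; n(e⁻) = 2 × 0.08128 = 0.1626 mol
Q = 0.1626 × 96500 / 0.695 = 22580 C
t = 22580 / 12.6 = 1792 s = 0.498 h

0.498 h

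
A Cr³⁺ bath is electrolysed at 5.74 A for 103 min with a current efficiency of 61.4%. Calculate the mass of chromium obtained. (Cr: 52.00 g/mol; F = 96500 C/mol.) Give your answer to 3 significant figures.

3.91 g

Q = 5.74 × 6180 = 35470 C
n(e⁻) = 35470 / 96500 = 0.3676 mol
Cr³⁺ + 3e⁻ → Cr, so theoretical m(Cr) = 0.1225 × 52.00 = 6.370 g
Actual mass = 61.4% × 6.370 = 3.91 g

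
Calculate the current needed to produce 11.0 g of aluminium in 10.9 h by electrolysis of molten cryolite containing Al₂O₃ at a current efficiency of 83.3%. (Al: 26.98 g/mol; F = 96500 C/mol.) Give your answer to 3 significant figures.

n(Al) = 11.0 / 26.98 = 0.4077 mol
Al³⁺ + 3e⁻ → Al, so n(e⁻) = 3 × 0.4077 = 1.223 mol
Q = 1.223 × 96500 / 0.833 = 1.417×10^5 C
I = Q / t = 1.417×10^5 / 39240 s = 3.61 A

3.61 A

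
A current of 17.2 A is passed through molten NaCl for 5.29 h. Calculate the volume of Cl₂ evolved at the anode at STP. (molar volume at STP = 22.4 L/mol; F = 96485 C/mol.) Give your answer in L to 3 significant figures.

38.0 L

Charge passed = 17.2 × 19044 = 3.276×10^5 C
n(e⁻) = Q/F = 3.276×10^5/96485 = 3.395 mol
2Cl⁻ → Cl₂ + 2e⁻, so n(Cl₂) = 3.395 / 2 = 1.698 mol
V = 1.698 × 22.4 = 38.04 L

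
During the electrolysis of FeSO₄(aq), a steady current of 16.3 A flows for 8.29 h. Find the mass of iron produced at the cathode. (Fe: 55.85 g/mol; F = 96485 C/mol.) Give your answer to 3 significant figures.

141 g

Charge passed = 16.3 × 29844 = 4.865×10^5 C
n(e⁻) = 4.865×10^5 / 96485 = 5.042 mol
Fe²⁺ + 2e⁻ → Fe, so n(Fe) = 5.042 / 2 = 2.521 mol
m = 2.521 × 55.85 = 141 g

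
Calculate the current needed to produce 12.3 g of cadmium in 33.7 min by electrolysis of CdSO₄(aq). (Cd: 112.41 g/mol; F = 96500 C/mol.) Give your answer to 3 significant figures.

10.4 A

n(Cd) = 12.3 / 112.41 = 0.1094 mol
Cd²⁺ + 2e⁻ → Cd, so n(e⁻) = 2 × 0.1094 = 0.2188 mol
Q = 0.2188 × 96500 = 21110 C
I = Q / t = 21110 / 2022 s = 10.4 A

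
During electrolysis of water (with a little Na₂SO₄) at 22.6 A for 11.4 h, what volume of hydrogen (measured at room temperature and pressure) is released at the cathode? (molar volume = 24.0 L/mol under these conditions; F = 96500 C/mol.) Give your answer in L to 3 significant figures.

115 L

Charge passed = 22.6 × 41040 = 9.275×10^5 C
n(e⁻) = Q/F = 9.275×10^5/96500 = 9.611 mol
2H⁺ + 2e⁻ → H₂, so n(H₂) = 9.611 / 2 = 4.806 mol
V = 4.806 × 24.0 = 115.3 L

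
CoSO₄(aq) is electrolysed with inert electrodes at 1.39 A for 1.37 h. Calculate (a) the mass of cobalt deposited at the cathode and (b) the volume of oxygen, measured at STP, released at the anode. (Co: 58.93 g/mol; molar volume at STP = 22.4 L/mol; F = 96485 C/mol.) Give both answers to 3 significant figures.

2.09 g Co; 0.398 L O₂

Q = 1.39 × 4932 = 6855 C; n(e⁻) = 6855 / 96485 = 0.07105 mol
Cathode: Co²⁺ + 2e⁻ → Co → n(Co) = 0.07105/2 = 0.03553 mol → 2.09 g
Anode: 2H₂O → O₂ + 4H⁺ + 4e⁻ → n(O₂) = 0.07105/4 = 0.01776 mol → 0.398 L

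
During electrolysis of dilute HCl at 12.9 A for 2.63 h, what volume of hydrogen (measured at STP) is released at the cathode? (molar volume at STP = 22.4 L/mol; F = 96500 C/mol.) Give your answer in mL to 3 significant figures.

14200 mL

Charge passed = 12.9 × 9468 = 1.221×10^5 C
Moles of electrons = 1.221×10^5 / 96500 = 1.265 mol
2H⁺ + 2e⁻ → H₂, so n(H₂) = 1.265 / 2 = 0.6325 mol
V = 0.6325 × 22.4 = 14.17 L
= 14200 mL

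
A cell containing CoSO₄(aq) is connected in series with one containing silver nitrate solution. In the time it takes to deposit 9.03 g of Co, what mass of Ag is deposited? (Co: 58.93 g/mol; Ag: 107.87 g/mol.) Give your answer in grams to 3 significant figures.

33.1 g

n(Co) = 9.03 / 58.93 = 0.1532 mol
Co²⁺ + 2e⁻ → Co, so n(e⁻) = 2 × 0.1532 = 0.3064 mol
Same current for the same time ⇒ same n(e⁻) = 0.3064 mol in both cells.
Ag⁺ + e⁻ → Ag, so n(Ag) = 0.3064 mol
m(Ag) = 0.3064 × 107.87 = 33.1 g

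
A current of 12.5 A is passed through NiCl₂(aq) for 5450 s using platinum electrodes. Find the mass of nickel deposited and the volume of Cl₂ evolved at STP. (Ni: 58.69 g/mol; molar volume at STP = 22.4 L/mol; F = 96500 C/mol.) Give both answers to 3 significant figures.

20.7 g Ni; 7.91 L Cl₂

Q = 12.5 × 5450 = 68130 C; n(e⁻) = 68130 / 96500 = 0.7060 mol
Cathode: Ni²⁺ + 2e⁻ → Ni → n(Ni) = 0.7060/2 = 0.3530 mol → 20.7 g
Anode: 2Cl⁻ → Cl₂ + 2e⁻ → n(Cl₂) = 0.7060/2 = 0.3530 mol → 7.91 L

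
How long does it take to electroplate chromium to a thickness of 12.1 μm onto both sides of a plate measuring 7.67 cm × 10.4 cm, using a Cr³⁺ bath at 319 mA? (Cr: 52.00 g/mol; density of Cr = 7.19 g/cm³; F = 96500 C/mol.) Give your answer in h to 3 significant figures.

6.73 h

Plated area = 2 × 7.67 × 10.4 = 159.5 cm²
Volume = 159.5 × 12.1×10⁻⁴ cm = 0.1930 cm³
m(Cr) = 0.1930 × 7.19 = 1.388 g
n(Cr) = 1.388 / 52.00 = 0.02669 mol; n(e⁻) = 3 × 0.02669 = 0.08007 mol
Q = 0.08007 × 96500 = 7727 C
t = 7727 / 0.319 = 24220 s = 6.73 h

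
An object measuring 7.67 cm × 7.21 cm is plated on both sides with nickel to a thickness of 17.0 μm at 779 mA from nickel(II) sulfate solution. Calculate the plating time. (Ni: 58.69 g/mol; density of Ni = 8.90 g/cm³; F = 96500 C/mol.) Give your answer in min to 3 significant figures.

Plated area = 2 × 7.67 × 7.21 = 110.6 cm²
Volume = 110.6 × 17.0×10⁻⁴ cm = 0.1880 cm³
m(Ni) = 0.1880 × 8.90 = 1.673 g
n(Ni) = 1.673 / 58.69 = 0.02851 mol; n(e⁻) = 2 × 0.02851 = 0.05702 mol
Q = 0.05702 × 96500 = 5502 C
t = 5502 / 0.779 = 7063 s = 118 min

118 min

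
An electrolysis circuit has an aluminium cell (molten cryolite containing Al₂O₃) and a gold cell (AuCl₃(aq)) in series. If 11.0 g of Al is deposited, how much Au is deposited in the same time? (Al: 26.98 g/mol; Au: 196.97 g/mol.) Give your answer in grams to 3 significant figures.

80.3 g

n(Al) = 11.0 / 26.98 = 0.4077 mol
Al³⁺ + 3e⁻ → Al, so n(e⁻) = 3 × 0.4077 = 1.223 mol
The cells are in series, so the same charge (and hence the same n(e⁻) = 1.223 mol) passes through both.
Au³⁺ + 3e⁻ → Au, so n(Au) = 1.223 / 3 = 0.4077 mol
m(Au) = 0.4077 × 196.97 = 80.3 g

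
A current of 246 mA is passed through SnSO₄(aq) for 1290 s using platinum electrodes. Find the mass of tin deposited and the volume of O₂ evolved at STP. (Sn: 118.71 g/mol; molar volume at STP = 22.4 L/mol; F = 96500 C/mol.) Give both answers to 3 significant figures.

Q = 0.246 × 1290 = 317.3 C; n(e⁻) = 317.3 / 96500 = 0.003288 mol
Cathode: Sn²⁺ + 2e⁻ → Sn → n(Sn) = 0.003288/2 = 0.001644 mol → 0.195 g
Anode: 2H₂O → O₂ + 4H⁺ + 4e⁻ → n(O₂) = 0.003288/4 = 8.220×10^-4 mol → 0.0184 L

0.195 g Sn; 0.0184 L O₂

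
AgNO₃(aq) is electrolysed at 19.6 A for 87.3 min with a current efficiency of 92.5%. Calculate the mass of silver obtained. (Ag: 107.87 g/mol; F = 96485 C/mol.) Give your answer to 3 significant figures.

106 g

Q = 19.6 × 5238 = 1.027×10^5 C
n(e⁻) = 1.027×10^5 / 96485 = 1.064 mol
Ag⁺ + e⁻ → Ag, so theoretical m(Ag) = 1.064 × 107.87 = 114.8 g
Actual mass = 92.5% × 114.8 = 106 g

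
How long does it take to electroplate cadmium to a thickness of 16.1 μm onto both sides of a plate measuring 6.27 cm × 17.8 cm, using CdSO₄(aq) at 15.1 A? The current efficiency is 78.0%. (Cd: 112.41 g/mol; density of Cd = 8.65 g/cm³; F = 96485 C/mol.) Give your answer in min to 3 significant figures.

Plated area = 2 × 6.27 × 17.8 = 223.2 cm²
Volume = 223.2 × 16.1×10⁻⁴ cm = 0.3594 cm³
m(Cd) = 0.3594 × 8.65 = 3.109 g
n(Cd) = 3.109 / 112.41 = 0.02766 mol; n(e⁻) = 2 × 0.02766 = 0.05532 mol
Q = 0.05532 × 96485 / 0.780 = 6843 C
t = 6843 / 15.1 = 453.2 s = 7.55 min

7.55 min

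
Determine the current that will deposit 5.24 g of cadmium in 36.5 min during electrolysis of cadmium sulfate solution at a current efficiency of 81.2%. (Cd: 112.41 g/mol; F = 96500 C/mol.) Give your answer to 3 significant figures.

5.06 A

n(Cd) = 5.24 / 112.41 = 0.04662 mol
Cd²⁺ + 2e⁻ → Cd, so n(e⁻) = 2 × 0.04662 = 0.09324 mol
Q = 0.09324 × 96500 / 0.812 = 11080 C
I = Q / t = 11080 / 2190 s = 5.06 A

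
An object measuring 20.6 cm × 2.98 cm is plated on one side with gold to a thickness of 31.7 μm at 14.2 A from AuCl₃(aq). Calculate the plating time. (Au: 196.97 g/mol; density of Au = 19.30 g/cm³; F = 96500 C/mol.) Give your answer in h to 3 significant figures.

Plated area = 20.6 × 2.98 = 61.39 cm²
Volume = 61.39 × 31.7×10⁻⁴ cm = 0.1946 cm³
m(Au) = 0.1946 × 19.30 = 3.756 g
n(Au) = 3.756 / 196.97 = 0.01907 mol; n(e⁻) = 3 × 0.01907 = 0.05721 mol
Q = 0.05721 × 96500 = 5521 C
t = 5521 / 14.2 = 388.8 s = 0.108 h

0.108 h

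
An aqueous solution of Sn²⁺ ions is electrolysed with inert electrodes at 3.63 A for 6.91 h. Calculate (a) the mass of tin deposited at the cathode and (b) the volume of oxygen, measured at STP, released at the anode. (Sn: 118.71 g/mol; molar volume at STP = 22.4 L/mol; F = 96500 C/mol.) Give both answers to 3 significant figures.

55.5 g Sn; 5.24 L O₂

Q = 3.63 × 24876 = 90300 C; n(e⁻) = 90300 / 96500 = 0.9358 mol
Cathode: Sn²⁺ + 2e⁻ → Sn → n(Sn) = 0.9358/2 = 0.4679 mol → 55.5 g
Anode: 2H₂O → O₂ + 4H⁺ + 4e⁻ → n(O₂) = 0.9358/4 = 0.2340 mol → 5.24 L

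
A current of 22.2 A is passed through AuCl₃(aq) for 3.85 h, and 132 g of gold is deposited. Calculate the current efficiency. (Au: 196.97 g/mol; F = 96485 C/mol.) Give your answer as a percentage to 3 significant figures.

Q = 22.2 × 13860 = 3.077×10^5 C
n(e⁻) = 3.077×10^5 / 96485 = 3.189 mol
Au³⁺ + 3e⁻ → Au, so theoretical n(Au) = 1.063 mol → 209.4 g
Efficiency = 132 / 209.4 = 0.6304 = 63.0%

63.0%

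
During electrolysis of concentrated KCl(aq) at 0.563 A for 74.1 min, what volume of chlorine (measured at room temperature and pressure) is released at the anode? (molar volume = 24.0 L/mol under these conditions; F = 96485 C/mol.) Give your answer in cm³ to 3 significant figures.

311 cm³

Q = 0.563 A × 4446 s = 2503 C
n(e⁻) = 2503 / 96485 = 0.02594 mol
2Cl⁻ → Cl₂ + 2e⁻, so n(Cl₂) = 0.02594 / 2 = 0.01297 mol
V = 0.01297 × 24.0 = 0.3113 L
= 311 cm³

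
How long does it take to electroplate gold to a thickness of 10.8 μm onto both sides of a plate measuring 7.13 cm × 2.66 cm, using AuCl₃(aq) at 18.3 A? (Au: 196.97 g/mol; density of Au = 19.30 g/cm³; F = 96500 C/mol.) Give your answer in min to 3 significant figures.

Plated area = 2 × 7.13 × 2.66 = 37.93 cm²
Volume = 37.93 × 10.8×10⁻⁴ cm = 0.04096 cm³
m(Au) = 0.04096 × 19.30 = 0.7905 g
n(Au) = 0.7905 / 196.97 = 0.004013 mol; n(e⁻) = 3 × 0.004013 = 0.01204 mol
Q = 0.01204 × 96500 = 1162 C
t = 1162 / 18.3 = 63.50 s = 1.06 min

1.06 min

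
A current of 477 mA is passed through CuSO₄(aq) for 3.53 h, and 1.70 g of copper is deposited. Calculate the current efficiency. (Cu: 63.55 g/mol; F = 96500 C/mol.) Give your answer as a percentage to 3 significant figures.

Q = 0.477 × 12708 = 6062 C
n(e⁻) = 6062 / 96500 = 0.06282 mol
Cu²⁺ + 2e⁻ → Cu, so theoretical n(Cu) = 0.03141 mol → 1.996 g
Efficiency = 1.70 / 1.996 = 0.8517 = 85.2%

85.2%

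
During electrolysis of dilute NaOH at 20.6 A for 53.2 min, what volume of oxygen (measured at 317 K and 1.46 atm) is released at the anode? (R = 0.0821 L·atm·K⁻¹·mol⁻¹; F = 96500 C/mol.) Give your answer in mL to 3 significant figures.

Q = It = 20.6 × 3192 = 65760 C
n(e⁻) = 65760 / 96500 = 0.6815 mol
2H₂O → O₂ + 4H⁺ + 4e⁻, so n(O₂) = 0.6815 / 4 = 0.1704 mol
V = nRT/P = 0.1704 × 0.0821 × 317 / 1.46 = 3.038 L
= 3040 mL

3040 mL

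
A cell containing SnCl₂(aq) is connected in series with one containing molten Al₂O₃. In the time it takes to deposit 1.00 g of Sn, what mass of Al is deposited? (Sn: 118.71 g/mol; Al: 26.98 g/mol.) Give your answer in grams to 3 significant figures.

n(Sn) = 1.00 / 118.71 = 0.008424 mol
Sn²⁺ + 2e⁻ → Sn, so n(e⁻) = 2 × 0.008424 = 0.01685 mol
In series, the same 0.01685 mol of electrons flows through the second cell.
Al³⁺ + 3e⁻ → Al, so n(Al) = 0.01685 / 3 = 0.005617 mol
m(Al) = 0.005617 × 26.98 = 0.152 g

0.152 g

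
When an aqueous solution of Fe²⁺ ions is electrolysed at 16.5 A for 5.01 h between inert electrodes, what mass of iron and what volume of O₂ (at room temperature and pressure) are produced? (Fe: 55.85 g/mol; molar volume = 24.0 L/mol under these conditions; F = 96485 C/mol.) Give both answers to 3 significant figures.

Q = 16.5 × 18036 = 2.976×10^5 C; n(e⁻) = 2.976×10^5 / 96485 = 3.084 mol
Cathode: Fe²⁺ + 2e⁻ → Fe → n(Fe) = 3.084/2 = 1.542 mol → 86.1 g
Anode: 2H₂O → O₂ + 4H⁺ + 4e⁻ → n(O₂) = 3.084/4 = 0.7710 mol → 18.5 L

86.1 g Fe; 18.5 L O₂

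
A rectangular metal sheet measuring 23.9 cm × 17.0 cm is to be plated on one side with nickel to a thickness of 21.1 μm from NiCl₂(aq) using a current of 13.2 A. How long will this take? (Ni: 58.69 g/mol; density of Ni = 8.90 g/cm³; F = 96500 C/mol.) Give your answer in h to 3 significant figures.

0.528 h

Plated area = 23.9 × 17.0 = 406.3 cm²
Volume = 406.3 × 21.1×10⁻⁴ cm = 0.8573 cm³
m(Ni) = 0.8573 × 8.90 = 7.630 g
n(Ni) = 7.630 / 58.69 = 0.1300 mol; n(e⁻) = 2 × 0.1300 = 0.2600 mol
Q = 0.2600 × 96500 = 25090 C
t = 25090 / 13.2 = 1901 s = 0.528 h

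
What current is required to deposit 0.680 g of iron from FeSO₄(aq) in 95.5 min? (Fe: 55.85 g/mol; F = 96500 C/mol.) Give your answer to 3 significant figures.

0.410 A

n(Fe) = 0.680 / 55.85 = 0.01218 mol
Fe²⁺ + 2e⁻ → Fe, so n(e⁻) = 2 × 0.01218 = 0.02436 mol
Q = 0.02436 × 96500 = 2351 C
I = Q / t = 2351 / 5730 s = 0.410 A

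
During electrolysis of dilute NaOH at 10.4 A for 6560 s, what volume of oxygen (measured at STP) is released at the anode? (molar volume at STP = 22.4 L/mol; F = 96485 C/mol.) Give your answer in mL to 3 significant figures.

Q = It = 10.4 × 6560 = 68220 C
n(e⁻) = 68220 / 96485 = 0.7071 mol
2H₂O → O₂ + 4H⁺ + 4e⁻, so n(O₂) = 0.7071 / 4 = 0.1768 mol
V = 0.1768 × 22.4 = 3.960 L
= 3960 mL

3960 mL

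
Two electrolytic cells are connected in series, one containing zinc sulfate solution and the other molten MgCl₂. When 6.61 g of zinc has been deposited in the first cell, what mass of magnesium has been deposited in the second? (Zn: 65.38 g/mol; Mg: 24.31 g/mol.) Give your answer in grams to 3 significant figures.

2.46 g

n(Zn) = 6.61 / 65.38 = 0.1011 mol
Zn²⁺ + 2e⁻ → Zn, so n(e⁻) = 2 × 0.1011 = 0.2022 mol
The cells are in series, so the same charge (and hence the same n(e⁻) = 0.2022 mol) passes through both.
Mg²⁺ + 2e⁻ → Mg, so n(Mg) = 0.2022 / 2 = 0.1011 mol
m(Mg) = 0.1011 × 24.31 = 2.46 g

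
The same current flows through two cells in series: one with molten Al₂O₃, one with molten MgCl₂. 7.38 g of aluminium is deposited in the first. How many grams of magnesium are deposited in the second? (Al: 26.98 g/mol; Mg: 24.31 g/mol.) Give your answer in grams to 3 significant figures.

9.97 g

n(Al) = 7.38 / 26.98 = 0.2735 mol
Al³⁺ + 3e⁻ → Al, so n(e⁻) = 3 × 0.2735 = 0.8205 mol
The cells are in series, so the same charge (and hence the same n(e⁻) = 0.8205 mol) passes through both.
Mg²⁺ + 2e⁻ → Mg, so n(Mg) = 0.8205 / 2 = 0.4103 mol
m(Mg) = 0.4103 × 24.31 = 9.97 g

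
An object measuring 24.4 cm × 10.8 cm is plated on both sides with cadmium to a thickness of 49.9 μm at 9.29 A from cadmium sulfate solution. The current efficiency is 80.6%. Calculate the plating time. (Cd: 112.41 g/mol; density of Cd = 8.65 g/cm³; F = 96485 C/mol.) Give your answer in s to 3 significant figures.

Plated area = 2 × 24.4 × 10.8 = 527.0 cm²
Volume = 527.0 × 49.9×10⁻⁴ cm = 2.630 cm³
m(Cd) = 2.630 × 8.65 = 22.75 g
n(Cd) = 22.75 / 112.41 = 0.2024 mol; n(e⁻) = 2 × 0.2024 = 0.4048 mol
Q = 0.4048 × 96485 / 0.806 = 48460 C
t = 48460 / 9.29 = 5216 s

5220 s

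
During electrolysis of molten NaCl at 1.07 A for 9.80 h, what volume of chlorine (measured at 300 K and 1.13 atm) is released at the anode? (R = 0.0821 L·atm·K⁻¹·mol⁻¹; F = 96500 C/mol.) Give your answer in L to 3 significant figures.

4.26 L

Q = It = 1.07 × 35280 = 37750 C
n(e⁻) = 37750 / 96500 = 0.3912 mol
2Cl⁻ → Cl₂ + 2e⁻, so n(Cl₂) = 0.3912 / 2 = 0.1956 mol
V = nRT/P = 0.1956 × 0.0821 × 300 / 1.13 = 4.263 L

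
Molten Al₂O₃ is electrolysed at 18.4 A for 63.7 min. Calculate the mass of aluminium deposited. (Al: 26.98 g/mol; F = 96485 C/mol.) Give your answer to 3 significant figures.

6.55 g

Q = 18.4 A × 3822 s = 70320 C
Moles of electrons = 70320 / 96485 = 0.7288 mol
Al³⁺ + 3e⁻ → Al, so n(Al) = 0.7288 / 3 = 0.2429 mol
m = 0.2429 × 26.98 = 6.55 g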